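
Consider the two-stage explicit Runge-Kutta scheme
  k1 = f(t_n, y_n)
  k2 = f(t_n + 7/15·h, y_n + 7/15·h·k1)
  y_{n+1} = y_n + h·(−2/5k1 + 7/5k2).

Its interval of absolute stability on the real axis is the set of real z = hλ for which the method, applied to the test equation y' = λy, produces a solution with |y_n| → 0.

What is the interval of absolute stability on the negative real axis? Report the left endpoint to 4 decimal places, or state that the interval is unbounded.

With y'=λy (z=hλ):
  k1=λy_n ⇒ h·k1=z·y_n;  k2=λ(1+7/15z)y_n ⇒ h·k2=z(1+7/15z)y_n
  y_{n+1}/y_n = 1 − 2/5z + 7/5z(1+7/15z) = 1 + z + 49/75z²
  R(z) = 1 + z + 49/75z².

Find x<0 with |R(x)|<1.
x=-1.05: |R|=0.6703
R=1: x+49/75x²=0 ⇒ x=−75/49=-1.5306; min R=1−1/(4·49/75)=0.6173>−1
Confirm numerically:
  x=-1.485: |R|=0.95575 <1
  x=-0.920: |R|=0.63298 <1
  x=-0.856: |R|=0.62272 <1
  x=-0.688: |R|=0.62125 <1
  x=-2.109: |R|=1.79695 >1
  x=-1.760: |R|=1.26377 >1
  x=-1.614: |R|=1.08793 >1
Interval (-1.5306, 0).

z∈(-1.5306,0).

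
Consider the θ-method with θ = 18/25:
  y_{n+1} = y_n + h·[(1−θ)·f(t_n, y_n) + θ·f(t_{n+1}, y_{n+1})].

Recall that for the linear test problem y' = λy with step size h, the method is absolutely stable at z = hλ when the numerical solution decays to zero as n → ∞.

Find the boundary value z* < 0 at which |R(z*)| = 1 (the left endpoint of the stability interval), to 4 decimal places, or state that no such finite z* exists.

unbounded; (−∞, 0).

On y'=λy, z=hλ:
  y_{n+1} = y_n + z·[7/25·y_n + 18/25·y_{n+1}] ⇒ (1 − 18/25z)y_{n+1} = (1 + 7/25z)y_n
  ⇒ R(z) = (1 + 7/25z)/(1 − 18/25z).

Boundary: |R(x)|=1, x<0.
x=-1.28: |R|=0.3339
x=-2: |R|=0.1803
x=-10: |R|=0.2195
x=-100: |R|=0.3699
θ=18/25≥1/2 ⇒ |1+7/25x|<|1−18/25x| ∀x<0 ⇒ stable on all of ℝ⁻.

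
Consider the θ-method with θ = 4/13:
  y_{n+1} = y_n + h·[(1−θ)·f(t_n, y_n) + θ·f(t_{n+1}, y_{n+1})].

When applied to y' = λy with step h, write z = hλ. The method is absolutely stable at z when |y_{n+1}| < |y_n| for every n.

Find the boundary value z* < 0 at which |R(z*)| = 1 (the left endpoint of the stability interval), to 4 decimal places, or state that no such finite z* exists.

On y'=λy, z=hλ:
  y_{n+1} = y_n + z·[9/13·y_n + 4/13·y_{n+1}] ⇒ (1 − 4/13z)y_{n+1} = (1 + 9/13z)y_n
  so R(z) = (1 + 9/13z)/(1 − 4/13z).

Find x<0 with |R(x)|<1.
x=-1.02: |R|=0.2237
R=−1: 1+9/13x = −1+4/13x ⇒ -5/13x=2 ⇒ x=2/(-5/13)=-5.2000
Confirm numerically:
  x=-4.142: |R|=0.82109 <1
  x=-4.103: |R|=0.81351 <1
  x=-3.184: |R|=0.60833 <1
  x=-2.787: |R|=0.50037 <1
  x=-5.585: |R|=1.05447 >1
  x=-5.297: |R|=1.01419 >1
  x=-5.257: |R|=1.00838 >1
Interval (-5.2000, 0).

left endpoint -5.2000.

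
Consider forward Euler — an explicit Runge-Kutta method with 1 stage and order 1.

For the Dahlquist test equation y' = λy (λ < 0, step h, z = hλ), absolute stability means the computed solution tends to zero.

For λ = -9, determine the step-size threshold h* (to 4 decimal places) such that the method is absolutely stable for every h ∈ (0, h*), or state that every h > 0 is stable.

(-2.0000,0); λ=-9 ⇒ h* = 0.2222.

With y'=λy (z=hλ):
  order 1, 1-stage ⇒ R(z)=1+z
  (e.g. R(-0.45)=0.55000, |R|=0.55000)

Need |R(x)|<1, x<0.
x=-0.45: |R|=0.5500
|R(-1.94)|=0.9400 |R(-1.23)|=0.2300 |R(-0.69)|=0.3100
Bisect:
  x_lo=-2.4148 |R|=1.4148  x_hi=-0.2988 |R|=0.7012
  mid=-1.35679 |R|=0.35679 →hi
  mid=-1.88579 |R|=0.88579 →hi
  mid=-2.15029 |R|=1.15029 →lo
  mid=-2.01804 |R|=1.01804 →lo
  mid=-1.95192 |R|=0.95192 →hi
  mid=-1.98498 |R|=0.98498 →hi
  mid=-2.00151 |R|=1.00151 →lo
  mid=-1.99325 |R|=0.99325 →hi
  mid=-1.99738 |R|=0.99738 →hi
  mid=-1.99945 |R|=0.99945 →hi
  ...
  [-2.00009,-1.99996] ⇒ x*=-2.0000
So |R|<1 on (-2.0000, 0).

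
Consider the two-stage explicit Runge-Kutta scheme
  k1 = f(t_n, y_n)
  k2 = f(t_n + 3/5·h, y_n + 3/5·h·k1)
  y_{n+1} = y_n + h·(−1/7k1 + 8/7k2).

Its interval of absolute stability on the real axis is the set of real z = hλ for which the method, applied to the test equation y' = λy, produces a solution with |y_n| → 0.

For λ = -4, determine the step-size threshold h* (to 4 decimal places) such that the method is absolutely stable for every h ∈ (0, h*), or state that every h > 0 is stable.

(-1.4583,0); λ=-4 ⇒ h* = (35/24)/4 = 0.3646.

On y'=λy, z=hλ:
  k1=λy_n ⇒ h·k1=z·y_n;  k2=λ(1+3/5z)y_n ⇒ h·k2=z(1+3/5z)y_n
  y_{n+1}/y_n = 1 − 1/7z + 8/7z(1+3/5z) = 1 + z + 24/35z²
  so R(z) = 1 + z + 24/35z².

Find x<0 with |R(x)|<1.
x=-1.59: |R|=1.1436
R=1: x+24/35x²=0 ⇒ x=−35/24=-1.4583; min R=1−1/(4·24/35)=0.6354>−1
Confirm numerically:
  x=-1.389: |R|=0.93396 <1
  x=-1.348: |R|=0.89801 <1
  x=-0.914: |R|=0.65884 <1
  x=-0.663: |R|=0.63842 <1
  x=-1.971: |R|=1.69289 >1
  x=-1.736: |R|=1.33053 >1
  x=-1.558: |R|=1.10648 >1
So |R|<1 on (-1.4583, 0).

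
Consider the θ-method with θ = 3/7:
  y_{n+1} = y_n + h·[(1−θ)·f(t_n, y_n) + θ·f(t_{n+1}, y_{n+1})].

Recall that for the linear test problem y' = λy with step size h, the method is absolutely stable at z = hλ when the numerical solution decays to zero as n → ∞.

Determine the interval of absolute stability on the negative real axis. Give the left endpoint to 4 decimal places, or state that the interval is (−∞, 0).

z∈(-14.0000,0).

With y'=λy (z=hλ):
  y_{n+1} = y_n + z·[4/7·y_n + 3/7·y_{n+1}] ⇒ (1 − 3/7z)y_{n+1} = (1 + 4/7z)y_n
  so R(z) = (1 + 4/7z)/(1 − 3/7z).

Solve |R(x)|<1 on ℝ⁻.
x=-1.54: |R|=0.0723
R=−1: 1+4/7x = −1+3/7x ⇒ -1/7x=2 ⇒ x=2/(-1/7)=-14.0000
Confirm numerically:
  x=-13.929: |R|=0.99854 <1
  x=-10.082: |R|=0.89481 <1
  x=-10.079: |R|=0.89470 <1
  x=-14.278: |R|=1.00558 >1
  x=-14.040: |R|=1.00081 >1
Stable set (-14.0000, 0).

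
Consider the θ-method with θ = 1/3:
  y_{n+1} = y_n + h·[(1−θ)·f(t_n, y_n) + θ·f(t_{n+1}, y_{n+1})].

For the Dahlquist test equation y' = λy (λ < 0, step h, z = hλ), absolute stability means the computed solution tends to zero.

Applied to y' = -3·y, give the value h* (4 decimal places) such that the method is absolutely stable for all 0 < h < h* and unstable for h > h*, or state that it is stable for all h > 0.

With y'=λy (z=hλ):
  y_{n+1} = y_n + z·[2/3·y_n + 1/3·y_{n+1}] ⇒ (1 − 1/3z)y_{n+1} = (1 + 2/3z)y_n
  ⇒ R(z) = (1 + 2/3z)/(1 − 1/3z).

Boundary: |R(x)|=1, x<0.
x=-0.49: |R|=0.5788
R=−1: 1+2/3x = −1+1/3x ⇒ -1/3x=2 ⇒ x=2/(-1/3)=-6.0000
Confirm numerically:
  x=-5.829: |R|=0.98063 <1
  x=-5.415: |R|=0.93048 <1
  x=-4.225: |R|=0.75433 <1
  x=-4.115: |R|=0.73507 <1
  x=-6.481: |R|=1.05073 >1
  x=-6.067: |R|=1.00739 >1
  x=-6.047: |R|=1.00520 >1
Interval (-6.0000, 0).

(-6.0000,0); λ=-3 ⇒ h* = (6)/3 = 2.0000.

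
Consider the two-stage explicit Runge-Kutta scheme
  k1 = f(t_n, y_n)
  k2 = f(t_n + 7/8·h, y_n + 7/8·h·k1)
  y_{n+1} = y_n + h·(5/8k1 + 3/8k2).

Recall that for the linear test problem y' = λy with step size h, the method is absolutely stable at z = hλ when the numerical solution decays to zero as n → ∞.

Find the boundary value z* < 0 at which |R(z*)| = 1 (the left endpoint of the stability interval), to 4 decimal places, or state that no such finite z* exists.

left endpoint -3.0476.

On y'=λy, z=hλ:
  k1=λy_n ⇒ h·k1=z·y_n;  k2=λ(1+7/8z)y_n ⇒ h·k2=z(1+7/8z)y_n
  y_{n+1}/y_n = 1 + 5/8z + 3/8z(1+7/8z) = 1 + z + 21/64z²
  so R(z) = 1 + z + 21/64z².

Need |R(x)|<1, x<0.
x=-0.64: |R|=0.4944
R=1: x+21/64x²=0 ⇒ x=−64/21=-3.0476; min R=1−1/(4·21/64)=0.2381>−1
Confirm numerically:
  x=-2.373: |R|=0.47471 <1
  x=-2.020: |R|=0.31888 <1
  x=-1.358: |R|=0.24712 <1
  x=-3.219: |R|=1.18102 >1
  x=-3.125: |R|=1.07935 >1
Stable set (-3.0476, 0).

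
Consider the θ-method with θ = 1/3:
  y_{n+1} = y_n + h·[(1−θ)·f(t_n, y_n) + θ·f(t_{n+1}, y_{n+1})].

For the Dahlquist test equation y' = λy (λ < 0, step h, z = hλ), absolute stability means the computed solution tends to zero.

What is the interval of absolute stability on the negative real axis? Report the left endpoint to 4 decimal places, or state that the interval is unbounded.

Test eqn y'=λy, z=hλ:
  y_{n+1} = y_n + z·[2/3·y_n + 1/3·y_{n+1}] ⇒ (1 − 1/3z)y_{n+1} = (1 + 2/3z)y_n
  ⇒ R(z) = (1 + 2/3z)/(1 − 1/3z).

Need |R(x)|<1, x<0.
x=-1.04: |R|=0.2277
R=−1: 1+2/3x = −1+1/3x ⇒ -1/3x=2 ⇒ x=2/(-1/3)=-6.0000
Confirm numerically:
  x=-4.770: |R|=0.84170 <1
  x=-3.997: |R|=0.71373 <1
  x=-3.356: |R|=0.58402 <1
  x=-6.587: |R|=1.06123 >1
  x=-6.523: |R|=1.05492 >1
  x=-6.408: |R|=1.04337 >1
So |R|<1 on (-6.0000, 0).

z∈(-6.0000,0).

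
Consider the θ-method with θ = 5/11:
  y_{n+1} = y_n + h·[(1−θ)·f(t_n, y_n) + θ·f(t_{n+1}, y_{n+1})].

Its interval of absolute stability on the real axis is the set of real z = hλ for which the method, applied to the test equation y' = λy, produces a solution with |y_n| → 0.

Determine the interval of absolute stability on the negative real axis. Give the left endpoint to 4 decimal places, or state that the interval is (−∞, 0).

On y'=λy, z=hλ:
  y_{n+1} = y_n + z·[6/11·y_n + 5/11·y_{n+1}] ⇒ (1 − 5/11z)y_{n+1} = (1 + 6/11z)y_n
  so R(z) = (1 + 6/11z)/(1 − 5/11z).

Find x<0 with |R(x)|<1.
x=-1.78: |R|=0.0161
R=−1: 1+6/11x = −1+5/11x ⇒ -1/11x=2 ⇒ x=2/(-1/11)=-22.0000
Confirm numerically:
  x=-17.069: |R|=0.94882 <1
  x=-12.640: |R|=0.87385 <1
  x=-9.987: |R|=0.80286 <1
  x=-22.542: |R|=1.00438 >1
  x=-22.385: |R|=1.00313 >1
  x=-22.130: |R|=1.00107 >1
Stable set (-22.0000, 0).

(-22.0000, 0).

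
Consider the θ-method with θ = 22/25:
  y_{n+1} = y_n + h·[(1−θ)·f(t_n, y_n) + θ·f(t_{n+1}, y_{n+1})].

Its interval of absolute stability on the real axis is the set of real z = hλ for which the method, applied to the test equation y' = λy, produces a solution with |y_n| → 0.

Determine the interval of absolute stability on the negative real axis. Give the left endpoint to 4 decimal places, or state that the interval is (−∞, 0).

interval (−∞, 0).

Set f=λy, z=hλ:
  y_{n+1} = y_n + z·[3/25·y_n + 22/25·y_{n+1}] ⇒ (1 − 22/25z)y_{n+1} = (1 + 3/25z)y_n
  R(z) = (1 + 3/25z)/(1 − 22/25z).

Find x<0 with |R(x)|<1.
x=-0.63: |R|=0.5947
x=-2: |R|=0.2754
x=-10: |R|=0.0204
x=-100: |R|=0.1236
θ=22/25≥1/2 ⇒ |1+3/25x|<|1−22/25x| ∀x<0 ⇒ interval (−∞,0).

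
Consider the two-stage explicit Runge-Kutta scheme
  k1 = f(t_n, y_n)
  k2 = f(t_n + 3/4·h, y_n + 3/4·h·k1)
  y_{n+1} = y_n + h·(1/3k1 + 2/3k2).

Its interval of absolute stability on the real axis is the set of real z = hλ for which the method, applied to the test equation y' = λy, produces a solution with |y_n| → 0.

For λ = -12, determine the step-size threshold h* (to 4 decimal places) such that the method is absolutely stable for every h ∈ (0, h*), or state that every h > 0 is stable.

With y'=λy (z=hλ):
  k1=λy_n ⇒ h·k1=z·y_n;  k2=λ(1+3/4z)y_n ⇒ h·k2=z(1+3/4z)y_n
  y_{n+1}/y_n = 1 + 1/3z + 2/3z(1+3/4z) = 1 + z + 1/2z²
  ⇒ R(z) = 1 + z + 1/2z².

Solve |R(x)|<1 on ℝ⁻.
x=-1.06: |R|=0.5018
R=1: x+1/2x²=0 ⇒ x=−2=-2.0000; min R=1−1/(4·1/2)=0.5000>−1
Confirm numerically:
  x=-1.385: |R|=0.57411 <1
  x=-0.959: |R|=0.50084 <1
  x=-0.924: |R|=0.50289 <1
  x=-2.332: |R|=1.38711 >1
  x=-2.290: |R|=1.33205 >1
  x=-2.041: |R|=1.04184 >1
So |R|<1 on (-2.0000, 0).

(-2.0000,0); λ=-12 ⇒ h* = (2)/12 = 0.1667.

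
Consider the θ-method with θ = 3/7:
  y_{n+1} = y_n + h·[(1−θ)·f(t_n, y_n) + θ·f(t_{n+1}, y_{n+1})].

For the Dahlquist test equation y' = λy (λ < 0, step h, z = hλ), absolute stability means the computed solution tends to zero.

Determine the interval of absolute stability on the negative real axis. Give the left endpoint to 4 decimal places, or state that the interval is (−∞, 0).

z∈(-14.0000,0).

Set f=λy, z=hλ:
  y_{n+1} = y_n + z·[4/7·y_n + 3/7·y_{n+1}] ⇒ (1 − 3/7z)y_{n+1} = (1 + 4/7z)y_n
  so R(z) = (1 + 4/7z)/(1 − 3/7z).

Boundary: |R(x)|=1, x<0.
x=-1.44: |R|=0.1095
R=−1: 1+4/7x = −1+3/7x ⇒ -1/7x=2 ⇒ x=2/(-1/7)=-14.0000
Confirm numerically:
  x=-12.331: |R|=0.96206 <1
  x=-12.183: |R|=0.95828 <1
  x=-6.132: |R|=0.69019 <1
  x=-14.560: |R|=1.01105 >1
  x=-14.416: |R|=1.00828 >1
Stable set (-14.0000, 0).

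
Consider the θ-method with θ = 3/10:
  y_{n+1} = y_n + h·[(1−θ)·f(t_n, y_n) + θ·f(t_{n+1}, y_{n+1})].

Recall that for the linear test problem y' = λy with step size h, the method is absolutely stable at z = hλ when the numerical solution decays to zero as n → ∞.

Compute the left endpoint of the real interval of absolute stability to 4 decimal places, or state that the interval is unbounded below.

Test eqn y'=λy, z=hλ:
  y_{n+1} = y_n + z·[7/10·y_n + 3/10·y_{n+1}] ⇒ (1 − 3/10z)y_{n+1} = (1 + 7/10z)y_n
  R(z) = (1 + 7/10z)/(1 − 3/10z).

Need |R(x)|<1, x<0.
x=-0.43: |R|=0.6191
R=−1: 1+7/10x = −1+3/10x ⇒ -2/5x=2 ⇒ x=2/(-2/5)=-5.0000
Confirm numerically:
  x=-4.630: |R|=0.93805 <1
  x=-4.113: |R|=0.84117 <1
  x=-4.031: |R|=0.82456 <1
  x=-3.485: |R|=0.70374 <1
  x=-5.555: |R|=1.08326 >1
  x=-5.394: |R|=1.06019 >1
Stable set (-5.0000, 0).

left endpoint -5.0000.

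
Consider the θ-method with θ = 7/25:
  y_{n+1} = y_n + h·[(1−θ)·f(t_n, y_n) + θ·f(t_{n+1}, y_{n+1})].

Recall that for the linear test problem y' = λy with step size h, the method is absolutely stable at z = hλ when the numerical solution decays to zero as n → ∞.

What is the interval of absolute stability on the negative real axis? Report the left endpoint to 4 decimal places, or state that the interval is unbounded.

z∈(-4.5455,0).

With y'=λy (z=hλ):
  y_{n+1} = y_n + z·[18/25·y_n + 7/25·y_{n+1}] ⇒ (1 − 7/25z)y_{n+1} = (1 + 18/25z)y_n
  R(z) = (1 + 18/25z)/(1 − 7/25z).

Find x<0 with |R(x)|<1.
x=-1.07: |R|=0.1767
R=−1: 1+18/25x = −1+7/25x ⇒ -11/25x=2 ⇒ x=2/(-11/25)=-4.5455
Confirm numerically:
  x=-4.444: |R|=0.98011 <1
  x=-3.503: |R|=0.76844 <1
  x=-2.399: |R|=0.43505 <1
  x=-2.388: |R|=0.43111 <1
  x=-5.025: |R|=1.08766 >1
  x=-4.599: |R|=1.01030 >1
Interval (-4.5455, 0).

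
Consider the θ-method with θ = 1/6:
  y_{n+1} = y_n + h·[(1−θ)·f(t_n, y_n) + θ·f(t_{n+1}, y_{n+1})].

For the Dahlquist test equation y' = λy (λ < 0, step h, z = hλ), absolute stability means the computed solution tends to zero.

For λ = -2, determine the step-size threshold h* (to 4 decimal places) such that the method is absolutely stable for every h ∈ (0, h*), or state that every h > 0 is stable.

On y'=λy, z=hλ:
  y_{n+1} = y_n + z·[5/6·y_n + 1/6·y_{n+1}] ⇒ (1 − 1/6z)y_{n+1} = (1 + 5/6z)y_n
  ⇒ R(z) = (1 + 5/6z)/(1 − 1/6z).

Need |R(x)|<1, x<0.
x=-1.54: |R|=0.2255
R=−1: 1+5/6x = −1+1/6x ⇒ -2/3x=2 ⇒ x=2/(-2/3)=-3.0000
Confirm numerically:
  x=-2.943: |R|=0.97451 <1
  x=-2.252: |R|=0.63742 <1
  x=-2.223: |R|=0.62204 <1
  x=-3.249: |R|=1.10769 >1
  x=-3.033: |R|=1.01461 >1
So |R|<1 on (-3.0000, 0).

(-3.0000,0); λ=-2 ⇒ h* = (3)/2 = 1.5000.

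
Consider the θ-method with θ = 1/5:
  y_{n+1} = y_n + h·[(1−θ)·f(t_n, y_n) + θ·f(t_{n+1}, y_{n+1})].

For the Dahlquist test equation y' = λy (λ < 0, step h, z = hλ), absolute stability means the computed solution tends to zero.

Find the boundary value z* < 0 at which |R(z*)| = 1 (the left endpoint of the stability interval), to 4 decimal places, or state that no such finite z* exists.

On y'=λy, z=hλ:
  y_{n+1} = y_n + z·[4/5·y_n + 1/5·y_{n+1}] ⇒ (1 − 1/5z)y_{n+1} = (1 + 4/5z)y_n
  so R(z) = (1 + 4/5z)/(1 − 1/5z).

Boundary: |R(x)|=1, x<0.
x=-1.31: |R|=0.0380
R=−1: 1+4/5x = −1+1/5x ⇒ -3/5x=2 ⇒ x=2/(-3/5)=-3.3333
Confirm numerically:
  x=-3.242: |R|=0.96676 <1
  x=-2.716: |R|=0.75998 <1
  x=-2.093: |R|=0.47540 <1
  x=-3.883: |R|=1.18564 >1
  x=-3.825: |R|=1.16714 >1
  x=-3.411: |R|=1.02770 >1
So |R|<1 on (-3.3333, 0).

z* = -3.3333.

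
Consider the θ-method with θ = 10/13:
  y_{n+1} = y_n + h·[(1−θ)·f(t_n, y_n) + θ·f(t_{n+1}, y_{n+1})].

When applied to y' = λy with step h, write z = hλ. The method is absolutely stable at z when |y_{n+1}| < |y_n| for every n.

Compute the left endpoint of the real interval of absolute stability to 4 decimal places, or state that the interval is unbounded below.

Set f=λy, z=hλ:
  y_{n+1} = y_n + z·[3/13·y_n + 10/13·y_{n+1}] ⇒ (1 − 10/13z)y_{n+1} = (1 + 3/13z)y_n
  R(z) = (1 + 3/13z)/(1 − 10/13z).

Need |R(x)|<1, x<0.
x=-0.36: |R|=0.7181
x=-2: |R|=0.2121
x=-10: |R|=0.1504
x=-100: |R|=0.2833
θ=10/13≥1/2 ⇒ |1+3/13x|<|1−10/13x| ∀x<0 ⇒ interval (−∞,0).

unbounded; (−∞, 0).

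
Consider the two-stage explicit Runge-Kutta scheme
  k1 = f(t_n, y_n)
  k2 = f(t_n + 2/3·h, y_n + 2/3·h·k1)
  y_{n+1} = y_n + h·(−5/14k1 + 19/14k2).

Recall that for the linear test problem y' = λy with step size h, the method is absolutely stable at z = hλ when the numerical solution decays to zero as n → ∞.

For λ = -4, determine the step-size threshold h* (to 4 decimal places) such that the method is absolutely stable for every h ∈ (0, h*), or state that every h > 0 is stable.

(-1.1053,0); λ=-4 ⇒ h* = (21/19)/4 = 0.2763.

With y'=λy (z=hλ):
  k1=λy_n ⇒ h·k1=z·y_n;  k2=λ(1+2/3z)y_n ⇒ h·k2=z(1+2/3z)y_n
  y_{n+1}/y_n = 1 − 5/14z + 19/14z(1+2/3z) = 1 + z + 19/21z²
  Hence R(z) = 1 + z + 19/21z².

Find x<0 with |R(x)|<1.
x=-1.79: |R|=2.1089
R=1: x+19/21x²=0 ⇒ x=−21/19=-1.1053; min R=1−1/(4·19/21)=0.7237>−1
Confirm numerically:
  x=-1.041: |R|=0.93947 <1
  x=-0.840: |R|=0.79840 <1
  x=-0.722: |R|=0.74964 <1
  x=-1.689: |R|=1.89203 >1
  x=-1.181: |R|=1.08093 >1
So |R|<1 on (-1.1053, 0).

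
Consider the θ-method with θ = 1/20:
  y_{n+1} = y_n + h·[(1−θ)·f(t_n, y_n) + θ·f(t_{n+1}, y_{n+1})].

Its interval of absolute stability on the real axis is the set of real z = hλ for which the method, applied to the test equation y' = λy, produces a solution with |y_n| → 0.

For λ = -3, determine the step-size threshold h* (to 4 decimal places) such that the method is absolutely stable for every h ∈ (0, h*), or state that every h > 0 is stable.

On y'=λy, z=hλ:
  y_{n+1} = y_n + z·[19/20·y_n + 1/20·y_{n+1}] ⇒ (1 − 1/20z)y_{n+1} = (1 + 19/20z)y_n
  so R(z) = (1 + 19/20z)/(1 − 1/20z).

Find x<0 with |R(x)|<1.
x=-0.61: |R|=0.4081
R=−1: 1+19/20x = −1+1/20x ⇒ -9/10x=2 ⇒ x=2/(-9/10)=-2.2222
Confirm numerically:
  x=-1.552: |R|=0.44024 <1
  x=-1.546: |R|=0.43507 <1
  x=-1.369: |R|=0.28130 <1
  x=-1.305: |R|=0.22506 <1
  x=-2.695: |R|=1.37497 >1
  x=-2.386: |R|=1.13169 >1
  x=-2.262: |R|=1.03216 >1
So |R|<1 on (-2.2222, 0).

(-2.2222,0); λ=-3 ⇒ h* = (20/9)/3 = 0.7407.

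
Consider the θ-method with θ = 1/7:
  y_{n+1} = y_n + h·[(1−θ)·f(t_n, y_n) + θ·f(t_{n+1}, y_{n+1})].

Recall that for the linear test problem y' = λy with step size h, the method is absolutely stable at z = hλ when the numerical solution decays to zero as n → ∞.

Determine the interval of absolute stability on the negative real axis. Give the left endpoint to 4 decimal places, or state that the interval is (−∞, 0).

z∈(-2.8000,0).

With y'=λy (z=hλ):
  y_{n+1} = y_n + z·[6/7·y_n + 1/7·y_{n+1}] ⇒ (1 − 1/7z)y_{n+1} = (1 + 6/7z)y_n
  Hence R(z) = (1 + 6/7z)/(1 − 1/7z).

Find x<0 with |R(x)|<1.
x=-0.96: |R|=0.1558
R=−1: 1+6/7x = −1+1/7x ⇒ -5/7x=2 ⇒ x=2/(-5/7)=-2.8000
Confirm numerically:
  x=-2.000: |R|=0.55556 <1
  x=-1.624: |R|=0.31818 <1
  x=-1.174: |R|=0.00538 <1
  x=-3.257: |R|=1.22277 >1
  x=-2.962: |R|=1.08131 >1
  x=-2.832: |R|=1.01627 >1
So |R|<1 on (-2.8000, 0).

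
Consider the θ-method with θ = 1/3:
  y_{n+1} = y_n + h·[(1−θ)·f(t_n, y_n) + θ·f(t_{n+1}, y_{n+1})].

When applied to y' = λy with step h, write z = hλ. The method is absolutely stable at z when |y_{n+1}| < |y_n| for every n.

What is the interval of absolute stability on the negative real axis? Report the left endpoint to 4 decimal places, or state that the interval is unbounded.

z∈(-6.0000,0).

Set f=λy, z=hλ:
  y_{n+1} = y_n + z·[2/3·y_n + 1/3·y_{n+1}] ⇒ (1 − 1/3z)y_{n+1} = (1 + 2/3z)y_n
  ⇒ R(z) = (1 + 2/3z)/(1 − 1/3z).

Find x<0 with |R(x)|<1.
x=-1.56: |R|=0.0263
R=−1: 1+2/3x = −1+1/3x ⇒ -1/3x=2 ⇒ x=2/(-1/3)=-6.0000
Confirm numerically:
  x=-5.699: |R|=0.96540 <1
  x=-3.804: |R|=0.67725 <1
  x=-3.521: |R|=0.61984 <1
  x=-6.279: |R|=1.03007 >1
  x=-6.119: |R|=1.01305 >1
Interval (-6.0000, 0).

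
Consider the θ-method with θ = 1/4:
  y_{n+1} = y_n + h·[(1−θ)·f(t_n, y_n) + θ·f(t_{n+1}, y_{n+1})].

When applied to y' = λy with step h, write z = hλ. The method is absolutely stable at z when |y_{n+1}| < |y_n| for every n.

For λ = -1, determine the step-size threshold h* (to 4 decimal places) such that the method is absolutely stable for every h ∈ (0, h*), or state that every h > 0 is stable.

(-4.0000,0); λ=-1 ⇒ h* = (4)/1 = 4.0000.

Set f=λy, z=hλ:
  y_{n+1} = y_n + z·[3/4·y_n + 1/4·y_{n+1}] ⇒ (1 − 1/4z)y_{n+1} = (1 + 3/4z)y_n
  Hence R(z) = (1 + 3/4z)/(1 − 1/4z).

Solve |R(x)|<1 on ℝ⁻.
x=-1.6: |R|=0.1429
R=−1: 1+3/4x = −1+1/4x ⇒ -1/2x=2 ⇒ x=2/(-1/2)=-4.0000
Confirm numerically:
  x=-3.265: |R|=0.79766 <1
  x=-2.956: |R|=0.69983 <1
  x=-1.672: |R|=0.17913 <1
  x=-4.238: |R|=1.05778 >1
  x=-4.219: |R|=1.05329 >1
  x=-4.040: |R|=1.00995 >1
Stable set (-4.0000, 0).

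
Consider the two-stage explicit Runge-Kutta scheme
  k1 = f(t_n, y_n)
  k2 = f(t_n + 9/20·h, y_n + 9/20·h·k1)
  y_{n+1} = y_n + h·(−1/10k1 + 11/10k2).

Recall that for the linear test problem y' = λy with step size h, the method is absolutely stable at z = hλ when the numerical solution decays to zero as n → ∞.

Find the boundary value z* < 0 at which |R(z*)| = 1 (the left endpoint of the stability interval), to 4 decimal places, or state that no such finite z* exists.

Set f=λy, z=hλ:
  k1=λy_n ⇒ h·k1=z·y_n;  k2=λ(1+9/20z)y_n ⇒ h·k2=z(1+9/20z)y_n
  y_{n+1}/y_n = 1 − 1/10z + 11/10z(1+9/20z) = 1 + z + 99/200z²
  so R(z) = 1 + z + 99/200z².

Need |R(x)|<1, x<0.
x=-0.86: |R|=0.5061
R=1: x+99/200x²=0 ⇒ x=−200/99=-2.0202; min R=1−1/(4·99/200)=0.4949>−1
Confirm numerically:
  x=-1.851: |R|=0.84497 <1
  x=-1.827: |R|=0.82527 <1
  x=-1.184: |R|=0.50992 <1
  x=-2.364: |R|=1.40231 >1
  x=-2.260: |R|=1.26826 >1
  x=-2.146: |R|=1.13363 >1
So |R|<1 on (-2.0202, 0).

z* = -2.0202.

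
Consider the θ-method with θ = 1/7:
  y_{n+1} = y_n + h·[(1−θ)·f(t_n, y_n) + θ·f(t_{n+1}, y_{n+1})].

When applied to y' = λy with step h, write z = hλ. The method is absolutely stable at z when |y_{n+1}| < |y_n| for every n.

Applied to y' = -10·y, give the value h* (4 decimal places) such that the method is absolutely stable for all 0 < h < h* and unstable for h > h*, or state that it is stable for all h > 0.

Test eqn y'=λy, z=hλ:
  y_{n+1} = y_n + z·[6/7·y_n + 1/7·y_{n+1}] ⇒ (1 − 1/7z)y_{n+1} = (1 + 6/7z)y_n
  so R(z) = (1 + 6/7z)/(1 − 1/7z).

Find x<0 with |R(x)|<1.
x=-1.39: |R|=0.1597
R=−1: 1+6/7x = −1+1/7x ⇒ -5/7x=2 ⇒ x=2/(-5/7)=-2.8000
Confirm numerically:
  x=-2.567: |R|=0.87823 <1
  x=-1.854: |R|=0.46578 <1
  x=-1.484: |R|=0.22442 <1
  x=-3.261: |R|=1.22464 >1
  x=-2.898: |R|=1.04950 >1
Stable set (-2.8000, 0).

(-2.8000,0); λ=-10 ⇒ h* = (14/5)/10 = 0.2800.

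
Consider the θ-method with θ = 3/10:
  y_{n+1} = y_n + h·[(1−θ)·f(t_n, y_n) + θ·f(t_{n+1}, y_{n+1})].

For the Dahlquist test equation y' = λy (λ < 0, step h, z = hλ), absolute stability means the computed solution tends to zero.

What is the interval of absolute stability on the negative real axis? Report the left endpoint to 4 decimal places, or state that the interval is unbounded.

On y'=λy, z=hλ:
  y_{n+1} = y_n + z·[7/10·y_n + 3/10·y_{n+1}] ⇒ (1 − 3/10z)y_{n+1} = (1 + 7/10z)y_n
  R(z) = (1 + 7/10z)/(1 − 3/10z).

Need |R(x)|<1, x<0.
x=-1.43: |R|=0.0007
R=−1: 1+7/10x = −1+3/10x ⇒ -2/5x=2 ⇒ x=2/(-2/5)=-5.0000
Confirm numerically:
  x=-4.666: |R|=0.94433 <1
  x=-3.993: |R|=0.81673 <1
  x=-2.764: |R|=0.51104 <1
  x=-5.518: |R|=1.07803 >1
  x=-5.150: |R|=1.02358 >1
  x=-5.060: |R|=1.00953 >1
Interval (-5.0000, 0).

z∈(-5.0000,0).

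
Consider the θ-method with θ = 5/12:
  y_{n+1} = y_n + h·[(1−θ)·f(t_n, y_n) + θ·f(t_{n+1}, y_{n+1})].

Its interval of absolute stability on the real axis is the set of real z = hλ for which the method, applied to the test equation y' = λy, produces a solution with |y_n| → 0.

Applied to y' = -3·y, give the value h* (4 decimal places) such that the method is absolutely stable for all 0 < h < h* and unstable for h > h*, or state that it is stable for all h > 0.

(-12.0000,0); λ=-3 ⇒ h* = (12)/3 = 4.0000.

Test eqn y'=λy, z=hλ:
  y_{n+1} = y_n + z·[7/12·y_n + 5/12·y_{n+1}] ⇒ (1 − 5/12z)y_{n+1} = (1 + 7/12z)y_n
  ⇒ R(z) = (1 + 7/12z)/(1 − 5/12z).

Need |R(x)|<1, x<0.
x=-1.23: |R|=0.1868
R=−1: 1+7/12x = −1+5/12x ⇒ -1/6x=2 ⇒ x=2/(-1/6)=-12.0000
Confirm numerically:
  x=-11.486: |R|=0.98519 <1
  x=-10.937: |R|=0.96812 <1
  x=-7.451: |R|=0.81529 <1
  x=-6.958: |R|=0.78448 <1
  x=-12.516: |R|=1.01384 >1
  x=-12.443: |R|=1.01194 >1
So |R|<1 on (-12.0000, 0).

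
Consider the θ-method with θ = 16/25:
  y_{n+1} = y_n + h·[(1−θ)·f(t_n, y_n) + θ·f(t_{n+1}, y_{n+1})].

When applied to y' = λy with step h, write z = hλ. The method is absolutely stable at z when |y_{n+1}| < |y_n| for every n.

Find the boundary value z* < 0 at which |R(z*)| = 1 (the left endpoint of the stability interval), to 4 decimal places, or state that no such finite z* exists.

On y'=λy, z=hλ:
  y_{n+1} = y_n + z·[9/25·y_n + 16/25·y_{n+1}] ⇒ (1 − 16/25z)y_{n+1} = (1 + 9/25z)y_n
  so R(z) = (1 + 9/25z)/(1 − 16/25z).

Need |R(x)|<1, x<0.
x=-1.25: |R|=0.3056
x=-2: |R|=0.1228
x=-10: |R|=0.3514
x=-100: |R|=0.5385
θ=16/25≥1/2 ⇒ |1+9/25x|<|1−16/25x| ∀x<0 ⇒ unbounded interval.

interval (−∞, 0).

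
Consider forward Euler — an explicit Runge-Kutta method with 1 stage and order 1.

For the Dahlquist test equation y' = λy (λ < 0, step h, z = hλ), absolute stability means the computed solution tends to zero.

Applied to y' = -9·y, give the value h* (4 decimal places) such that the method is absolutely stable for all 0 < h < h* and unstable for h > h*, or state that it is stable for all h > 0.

On y'=λy, z=hλ:
  order 1, 1-stage ⇒ R(z)=1+z
  (e.g. R(-0.52)=0.48000, |R|=0.48000)

Find x<0 with |R(x)|<1.
x=-0.52: |R|=0.4800
|R(-1.76)|=0.7600 |R(-1.33)|=0.3300 |R(-0.54)|=0.4600
Bisect:
  x_lo=-2.8086 |R|=1.8086  x_hi=-0.2980 |R|=0.7020
  mid=-1.55330 |R|=0.55330 →hi
  mid=-2.18095 |R|=1.18095 →lo
  mid=-1.86712 |R|=0.86712 →hi
  mid=-2.02404 |R|=1.02404 →lo
  mid=-1.94558 |R|=0.94558 →hi
  mid=-1.98481 |R|=0.98481 →hi
  mid=-2.00442 |R|=1.00442 →lo
  mid=-1.99461 |R|=0.99461 →hi
  mid=-1.99952 |R|=0.99952 →hi
  mid=-2.00197 |R|=1.00197 →lo
  ...
  [-2.00013,-1.99998] ⇒ x*=-2.0000
Interval (-2.0000, 0).

(-2.0000,0); λ=-9 ⇒ h* = 0.2222.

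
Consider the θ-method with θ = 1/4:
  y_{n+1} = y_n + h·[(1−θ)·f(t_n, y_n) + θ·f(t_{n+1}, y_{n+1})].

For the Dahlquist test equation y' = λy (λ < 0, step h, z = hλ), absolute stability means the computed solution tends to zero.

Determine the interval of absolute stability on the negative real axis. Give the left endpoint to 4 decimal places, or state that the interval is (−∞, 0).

With y'=λy (z=hλ):
  y_{n+1} = y_n + z·[3/4·y_n + 1/4·y_{n+1}] ⇒ (1 − 1/4z)y_{n+1} = (1 + 3/4z)y_n
  Hence R(z) = (1 + 3/4z)/(1 − 1/4z).

Need |R(x)|<1, x<0.
x=-0.35: |R|=0.6782
R=−1: 1+3/4x = −1+1/4x ⇒ -1/2x=2 ⇒ x=2/(-1/2)=-4.0000
Confirm numerically:
  x=-3.422: |R|=0.84425 <1
  x=-3.275: |R|=0.80069 <1
  x=-3.247: |R|=0.79219 <1
  x=-2.722: |R|=0.61976 <1
  x=-4.593: |R|=1.13802 >1
  x=-4.496: |R|=1.11676 >1
  x=-4.262: |R|=1.06342 >1
Interval (-4.0000, 0).

z∈(-4.0000,0).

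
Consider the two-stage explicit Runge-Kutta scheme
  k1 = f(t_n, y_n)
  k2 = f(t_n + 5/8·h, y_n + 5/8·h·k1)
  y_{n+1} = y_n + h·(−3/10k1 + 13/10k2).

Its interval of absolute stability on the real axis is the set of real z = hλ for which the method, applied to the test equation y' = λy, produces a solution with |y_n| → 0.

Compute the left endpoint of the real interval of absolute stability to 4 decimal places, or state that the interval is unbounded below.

left endpoint -1.2308.

On y'=λy, z=hλ:
  k1=λy_n ⇒ h·k1=z·y_n;  k2=λ(1+5/8z)y_n ⇒ h·k2=z(1+5/8z)y_n
  y_{n+1}/y_n = 1 − 3/10z + 13/10z(1+5/8z) = 1 + z + 13/16z²
  so R(z) = 1 + z + 13/16z².

Solve |R(x)|<1 on ℝ⁻.
x=-0.36: |R|=0.7453
R=1: x+13/16x²=0 ⇒ x=−16/13=-1.2308; min R=1−1/(4·13/16)=0.6923>−1
Confirm numerically:
  x=-0.888: |R|=0.75269 <1
  x=-0.751: |R|=0.70725 <1
  x=-0.747: |R|=0.70638 <1
  x=-0.601: |R|=0.69248 <1
  x=-1.672: |R|=1.59941 >1
  x=-1.454: |R|=1.26372 >1
  x=-1.422: |R|=1.22094 >1
Stable set (-1.2308, 0).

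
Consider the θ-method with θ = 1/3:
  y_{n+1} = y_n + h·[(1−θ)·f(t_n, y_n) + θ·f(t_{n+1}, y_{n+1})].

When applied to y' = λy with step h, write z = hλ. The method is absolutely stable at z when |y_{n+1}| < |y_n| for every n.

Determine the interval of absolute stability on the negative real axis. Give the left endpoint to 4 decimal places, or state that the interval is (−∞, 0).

On y'=λy, z=hλ:
  y_{n+1} = y_n + z·[2/3·y_n + 1/3·y_{n+1}] ⇒ (1 − 1/3z)y_{n+1} = (1 + 2/3z)y_n
  Hence R(z) = (1 + 2/3z)/(1 − 1/3z).

Need |R(x)|<1, x<0.
x=-0.6: |R|=0.5000
R=−1: 1+2/3x = −1+1/3x ⇒ -1/3x=2 ⇒ x=2/(-1/3)=-6.0000
Confirm numerically:
  x=-5.577: |R|=0.95068 <1
  x=-4.772: |R|=0.84200 <1
  x=-4.725: |R|=0.83495 <1
  x=-2.938: |R|=0.48434 <1
  x=-6.576: |R|=1.06015 >1
  x=-6.409: |R|=1.04347 >1
Interval (-6.0000, 0).

z∈(-6.0000,0).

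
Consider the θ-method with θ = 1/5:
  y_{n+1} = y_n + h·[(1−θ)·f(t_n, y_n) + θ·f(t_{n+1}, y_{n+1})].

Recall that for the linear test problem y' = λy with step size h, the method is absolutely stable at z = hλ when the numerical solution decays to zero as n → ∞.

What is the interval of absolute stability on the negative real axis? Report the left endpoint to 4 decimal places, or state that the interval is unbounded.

(-3.3333, 0).

Set f=λy, z=hλ:
  y_{n+1} = y_n + z·[4/5·y_n + 1/5·y_{n+1}] ⇒ (1 − 1/5z)y_{n+1} = (1 + 4/5z)y_n
  ⇒ R(z) = (1 + 4/5z)/(1 − 1/5z).

Find x<0 with |R(x)|<1.
x=-0.59: |R|=0.4723
R=−1: 1+4/5x = −1+1/5x ⇒ -3/5x=2 ⇒ x=2/(-3/5)=-3.3333
Confirm numerically:
  x=-3.178: |R|=0.94302 <1
  x=-2.751: |R|=0.77461 <1
  x=-2.741: |R|=0.77044 <1
  x=-1.526: |R|=0.16917 <1
  x=-3.546: |R|=1.07465 >1
  x=-3.365: |R|=1.01136 >1
Stable set (-3.3333, 0).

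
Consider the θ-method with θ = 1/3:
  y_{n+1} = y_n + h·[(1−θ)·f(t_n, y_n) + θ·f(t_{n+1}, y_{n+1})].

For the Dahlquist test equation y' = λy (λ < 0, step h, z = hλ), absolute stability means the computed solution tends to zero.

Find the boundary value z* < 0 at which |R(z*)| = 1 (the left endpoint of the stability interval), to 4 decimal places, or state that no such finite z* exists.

z* = -6.0000.

On y'=λy, z=hλ:
  y_{n+1} = y_n + z·[2/3·y_n + 1/3·y_{n+1}] ⇒ (1 − 1/3z)y_{n+1} = (1 + 2/3z)y_n
  ⇒ R(z) = (1 + 2/3z)/(1 − 1/3z).

Boundary: |R(x)|=1, x<0.
x=-0.93: |R|=0.2901
R=−1: 1+2/3x = −1+1/3x ⇒ -1/3x=2 ⇒ x=2/(-1/3)=-6.0000
Confirm numerically:
  x=-4.364: |R|=0.77784 <1
  x=-3.311: |R|=0.57392 <1
  x=-3.038: |R|=0.50944 <1
  x=-6.556: |R|=1.05818 >1
  x=-6.543: |R|=1.05690 >1
Interval (-6.0000, 0).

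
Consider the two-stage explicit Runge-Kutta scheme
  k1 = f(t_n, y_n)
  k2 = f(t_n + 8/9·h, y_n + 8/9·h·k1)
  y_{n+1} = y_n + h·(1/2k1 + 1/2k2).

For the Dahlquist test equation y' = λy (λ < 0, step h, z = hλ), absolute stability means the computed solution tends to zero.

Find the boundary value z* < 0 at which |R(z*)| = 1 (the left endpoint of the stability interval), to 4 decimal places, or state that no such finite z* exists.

Set f=λy, z=hλ:
  k1=λy_n ⇒ h·k1=z·y_n;  k2=λ(1+8/9z)y_n ⇒ h·k2=z(1+8/9z)y_n
  y_{n+1}/y_n = 1 + 1/2z + 1/2z(1+8/9z) = 1 + z + 4/9z²
  R(z) = 1 + z + 4/9z².

Solve |R(x)|<1 on ℝ⁻.
x=-0.68: |R|=0.5255
R=1: x+4/9x²=0 ⇒ x=−9/4=-2.2500; min R=1−1/(4·4/9)=0.4375>−1
Confirm numerically:
  x=-2.195: |R|=0.94634 <1
  x=-2.088: |R|=0.84966 <1
  x=-1.993: |R|=0.77236 <1
  x=-1.466: |R|=0.48918 <1
  x=-2.657: |R|=1.48062 >1
  x=-2.615: |R|=1.42421 >1
  x=-2.452: |R|=1.22014 >1
Stable set (-2.2500, 0).

left endpoint -2.2500.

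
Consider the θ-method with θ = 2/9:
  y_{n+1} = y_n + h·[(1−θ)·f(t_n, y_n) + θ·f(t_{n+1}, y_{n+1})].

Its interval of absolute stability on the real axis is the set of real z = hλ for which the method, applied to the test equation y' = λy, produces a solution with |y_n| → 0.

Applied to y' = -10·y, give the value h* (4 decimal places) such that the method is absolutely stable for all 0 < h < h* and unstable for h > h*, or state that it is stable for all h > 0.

Test eqn y'=λy, z=hλ:
  y_{n+1} = y_n + z·[7/9·y_n + 2/9·y_{n+1}] ⇒ (1 − 2/9z)y_{n+1} = (1 + 7/9z)y_n
  so R(z) = (1 + 7/9z)/(1 − 2/9z).

Solve |R(x)|<1 on ℝ⁻.
x=-1.74: |R|=0.2548
R=−1: 1+7/9x = −1+2/9x ⇒ -5/9x=2 ⇒ x=2/(-5/9)=-3.6000
Confirm numerically:
  x=-3.108: |R|=0.83833 <1
  x=-2.711: |R|=0.69179 <1
  x=-2.630: |R|=0.65989 <1
  x=-1.585: |R|=0.17214 <1
  x=-4.175: |R|=1.16571 >1
  x=-4.021: |R|=1.12352 >1
  x=-3.686: |R|=1.02626 >1
Interval (-3.6000, 0).

(-3.6000,0); λ=-10 ⇒ h* = (18/5)/10 = 0.3600.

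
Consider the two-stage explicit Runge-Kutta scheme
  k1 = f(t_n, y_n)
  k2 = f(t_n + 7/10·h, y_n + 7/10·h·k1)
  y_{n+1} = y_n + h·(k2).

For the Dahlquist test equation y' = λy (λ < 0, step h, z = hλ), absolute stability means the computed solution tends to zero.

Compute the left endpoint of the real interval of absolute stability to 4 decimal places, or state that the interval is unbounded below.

z* = -1.4286.

On y'=λy, z=hλ:
  k1=λy_n ⇒ h·k1=z·y_n;  k2=λ(1+7/10z)y_n ⇒ h·k2=z(1+7/10z)y_n
  y_{n+1}/y_n = 1 + z(1+7/10z) = 1 + z + 7/10z²
  Hence R(z) = 1 + z + 7/10z².

Need |R(x)|<1, x<0.
x=-0.46: |R|=0.6881
R=1: x+7/10x²=0 ⇒ x=−10/7=-1.4286; min R=1−1/(4·7/10)=0.6429>−1
Confirm numerically:
  x=-1.220: |R|=0.82188 <1
  x=-0.886: |R|=0.66350 <1
  x=-0.694: |R|=0.64315 <1
  x=-1.735: |R|=1.37216 >1
  x=-1.577: |R|=1.16385 >1
Stable set (-1.4286, 0).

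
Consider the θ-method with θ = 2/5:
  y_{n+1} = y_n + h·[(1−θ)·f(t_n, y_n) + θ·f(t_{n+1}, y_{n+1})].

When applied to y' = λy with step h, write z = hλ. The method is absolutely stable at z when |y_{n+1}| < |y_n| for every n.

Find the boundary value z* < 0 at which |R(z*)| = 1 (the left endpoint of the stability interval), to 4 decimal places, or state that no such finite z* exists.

With y'=λy (z=hλ):
  y_{n+1} = y_n + z·[3/5·y_n + 2/5·y_{n+1}] ⇒ (1 − 2/5z)y_{n+1} = (1 + 3/5z)y_n
  so R(z) = (1 + 3/5z)/(1 − 2/5z).

Boundary: |R(x)|=1, x<0.
x=-1.51: |R|=0.0586
R=−1: 1+3/5x = −1+2/5x ⇒ -1/5x=2 ⇒ x=2/(-1/5)=-10.0000
Confirm numerically:
  x=-7.558: |R|=0.87860 <1
  x=-5.955: |R|=0.76079 <1
  x=-4.020: |R|=0.54141 <1
  x=-10.317: |R|=1.01237 >1
  x=-10.184: |R|=1.00725 >1
Interval (-10.0000, 0).

left endpoint -10.0000.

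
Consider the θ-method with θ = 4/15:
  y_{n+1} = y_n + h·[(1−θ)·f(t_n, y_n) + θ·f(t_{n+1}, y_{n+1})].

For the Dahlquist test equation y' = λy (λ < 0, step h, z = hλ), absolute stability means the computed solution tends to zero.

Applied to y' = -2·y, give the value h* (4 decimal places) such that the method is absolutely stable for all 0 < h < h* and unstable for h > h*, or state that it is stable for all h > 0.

With y'=λy (z=hλ):
  y_{n+1} = y_n + z·[11/15·y_n + 4/15·y_{n+1}] ⇒ (1 − 4/15z)y_{n+1} = (1 + 11/15z)y_n
  Hence R(z) = (1 + 11/15z)/(1 − 4/15z).

Boundary: |R(x)|=1, x<0.
x=-0.97: |R|=0.2293
R=−1: 1+11/15x = −1+4/15x ⇒ -7/15x=2 ⇒ x=2/(-7/15)=-4.2857
Confirm numerically:
  x=-3.424: |R|=0.78980 <1
  x=-3.212: |R|=0.73011 <1
  x=-2.670: |R|=0.55958 <1
  x=-2.569: |R|=0.52457 <1
  x=-4.820: |R|=1.10910 >1
  x=-4.567: |R|=1.05919 >1
  x=-4.391: |R|=1.02263 >1
So |R|<1 on (-4.2857, 0).

(-4.2857,0); λ=-2 ⇒ h* = (30/7)/2 = 2.1429.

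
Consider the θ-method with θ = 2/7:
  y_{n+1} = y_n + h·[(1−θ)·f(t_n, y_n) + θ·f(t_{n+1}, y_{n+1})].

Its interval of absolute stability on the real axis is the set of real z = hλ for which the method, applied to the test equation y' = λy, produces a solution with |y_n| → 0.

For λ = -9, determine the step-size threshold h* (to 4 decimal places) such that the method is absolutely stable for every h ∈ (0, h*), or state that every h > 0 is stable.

Test eqn y'=λy, z=hλ:
  y_{n+1} = y_n + z·[5/7·y_n + 2/7·y_{n+1}] ⇒ (1 − 2/7z)y_{n+1} = (1 + 5/7z)y_n
  R(z) = (1 + 5/7z)/(1 − 2/7z).

Find x<0 with |R(x)|<1.
x=-1.36: |R|=0.0206
R=−1: 1+5/7x = −1+2/7x ⇒ -3/7x=2 ⇒ x=2/(-3/7)=-4.6667
Confirm numerically:
  x=-3.946: |R|=0.85482 <1
  x=-3.697: |R|=0.79790 <1
  x=-3.387: |R|=0.72129 <1
  x=-4.847: |R|=1.03241 >1
  x=-4.719: |R|=1.00955 >1
  x=-4.692: |R|=1.00464 >1
Stable set (-4.6667, 0).

(-4.6667,0); λ=-9 ⇒ h* = (14/3)/9 = 0.5185.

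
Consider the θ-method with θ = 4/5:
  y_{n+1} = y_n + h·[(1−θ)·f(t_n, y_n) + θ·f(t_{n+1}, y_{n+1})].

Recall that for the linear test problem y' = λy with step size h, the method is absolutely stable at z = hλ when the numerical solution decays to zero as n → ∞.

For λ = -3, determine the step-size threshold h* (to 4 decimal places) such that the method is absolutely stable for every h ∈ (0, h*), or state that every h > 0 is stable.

interval (−∞, 0). Any h>0 works for λ=-3.

On y'=λy, z=hλ:
  y_{n+1} = y_n + z·[1/5·y_n + 4/5·y_{n+1}] ⇒ (1 − 4/5z)y_{n+1} = (1 + 1/5z)y_n
  ⇒ R(z) = (1 + 1/5z)/(1 − 4/5z).

Solve |R(x)|<1 on ℝ⁻.
x=-1.8: |R|=0.2623
x=-2: |R|=0.2308
x=-10: |R|=0.1111
x=-100: |R|=0.2346
θ=4/5≥1/2 ⇒ |1+1/5x|<|1−4/5x| ∀x<0 ⇒ interval (−∞,0).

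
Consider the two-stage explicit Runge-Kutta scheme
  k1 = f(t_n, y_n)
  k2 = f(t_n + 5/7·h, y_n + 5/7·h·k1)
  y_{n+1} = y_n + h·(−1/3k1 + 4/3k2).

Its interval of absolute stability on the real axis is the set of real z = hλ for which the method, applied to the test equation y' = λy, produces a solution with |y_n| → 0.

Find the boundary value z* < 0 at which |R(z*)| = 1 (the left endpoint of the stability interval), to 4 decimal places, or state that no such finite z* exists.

Set f=λy, z=hλ:
  k1=λy_n ⇒ h·k1=z·y_n;  k2=λ(1+5/7z)y_n ⇒ h·k2=z(1+5/7z)y_n
  y_{n+1}/y_n = 1 − 1/3z + 4/3z(1+5/7z) = 1 + z + 20/21z²
  so R(z) = 1 + z + 20/21z².

Solve |R(x)|<1 on ℝ⁻.
x=-1.19: |R|=1.1587
R=1: x+20/21x²=0 ⇒ x=−21/20=-1.0500; min R=1−1/(4·20/21)=0.7375>−1
Confirm numerically:
  x=-1.000: |R|=0.95238 <1
  x=-0.953: |R|=0.91196 <1
  x=-0.699: |R|=0.76633 <1
  x=-1.531: |R|=1.70134 >1
  x=-1.463: |R|=1.57545 >1
  x=-1.099: |R|=1.05129 >1
So |R|<1 on (-1.0500, 0).

z* = -1.0500.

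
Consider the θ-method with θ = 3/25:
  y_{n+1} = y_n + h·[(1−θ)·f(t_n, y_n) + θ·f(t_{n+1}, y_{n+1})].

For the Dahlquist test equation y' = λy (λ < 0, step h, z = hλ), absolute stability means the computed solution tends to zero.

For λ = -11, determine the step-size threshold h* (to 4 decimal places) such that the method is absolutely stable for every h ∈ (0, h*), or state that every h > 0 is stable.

Test eqn y'=λy, z=hλ:
  y_{n+1} = y_n + z·[22/25·y_n + 3/25·y_{n+1}] ⇒ (1 − 3/25z)y_{n+1} = (1 + 22/25z)y_n
  Hence R(z) = (1 + 22/25z)/(1 − 3/25z).

Solve |R(x)|<1 on ℝ⁻.
x=-1.73: |R|=0.4326
R=−1: 1+22/25x = −1+3/25x ⇒ -19/25x=2 ⇒ x=2/(-19/25)=-2.6316
Confirm numerically:
  x=-2.598: |R|=0.98055 <1
  x=-1.906: |R|=0.55121 <1
  x=-1.738: |R|=0.43808 <1
  x=-1.525: |R|=0.28910 <1
  x=-2.976: |R|=1.19288 >1
  x=-2.946: |R|=1.17655 >1
  x=-2.713: |R|=1.04668 >1
Stable set (-2.6316, 0).

(-2.6316,0); λ=-11 ⇒ h* = (50/19)/11 = 0.2392.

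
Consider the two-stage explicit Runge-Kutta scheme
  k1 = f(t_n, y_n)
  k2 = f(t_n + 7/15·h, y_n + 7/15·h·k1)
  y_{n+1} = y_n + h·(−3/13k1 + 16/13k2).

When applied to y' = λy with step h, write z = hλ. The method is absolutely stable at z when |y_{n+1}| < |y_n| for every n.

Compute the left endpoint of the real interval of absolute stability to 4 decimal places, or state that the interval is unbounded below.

Test eqn y'=λy, z=hλ:
  k1=λy_n ⇒ h·k1=z·y_n;  k2=λ(1+7/15z)y_n ⇒ h·k2=z(1+7/15z)y_n
  y_{n+1}/y_n = 1 − 3/13z + 16/13z(1+7/15z) = 1 + z + 112/195z²
  R(z) = 1 + z + 112/195z².

Solve |R(x)|<1 on ℝ⁻.
x=-1.44: |R|=0.7510
R=1: x+112/195x²=0 ⇒ x=−195/112=-1.7411; min R=1−1/(4·112/195)=0.5647>−1
Confirm numerically:
  x=-1.591: |R|=0.86286 <1
  x=-0.933: |R|=0.56697 <1
  x=-0.852: |R|=0.56493 <1
  x=-2.312: |R|=1.75815 >1
  x=-1.869: |R|=1.13733 >1
  x=-1.811: |R|=1.07274 >1
So |R|<1 on (-1.7411, 0).

left endpoint -1.7411.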